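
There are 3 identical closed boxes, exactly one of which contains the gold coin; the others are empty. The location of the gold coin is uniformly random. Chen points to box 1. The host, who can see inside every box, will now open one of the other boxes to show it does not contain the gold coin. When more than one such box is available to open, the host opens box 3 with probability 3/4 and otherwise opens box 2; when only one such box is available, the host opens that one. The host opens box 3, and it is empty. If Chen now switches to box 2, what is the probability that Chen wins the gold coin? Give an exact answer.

4/7

Apply Bayes' rule, conditioning on where the gold coin actually is.
If it is in box 1 (prior 1/3): box 3 is available, opened with probability 3/4; weight (1/3)·(3/4) = 1/4.
If it is in box 2 (prior 1/3): only box 3 is available, probability 1; weight (1/3)·1 = 1/3.
If it is in box 3 (prior 1/3): the host opened box 3, so this case is ruled out; weight (1/3)·0 = 0.
The weights sum to 7/12.
So P(the gold coin in box 2 | the host opened box 3) = (1/3) / (7/12) = 4/7.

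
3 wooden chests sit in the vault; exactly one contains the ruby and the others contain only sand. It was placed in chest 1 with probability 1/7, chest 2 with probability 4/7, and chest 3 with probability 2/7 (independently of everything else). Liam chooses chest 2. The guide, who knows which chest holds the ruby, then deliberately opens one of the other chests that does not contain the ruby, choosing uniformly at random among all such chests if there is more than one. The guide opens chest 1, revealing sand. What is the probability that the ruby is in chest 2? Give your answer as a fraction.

Apply Bayes' rule, conditioning on where the ruby actually is.
If it is in chest 1 (prior 1/7): the guide opened chest 1, so this case is ruled out; weight (1/7)·0 = 0.
If it is in chest 2 (prior 4/7): the guide has 2 equally likely choices, so probability 1/2; weight (4/7)·(1/2) = 2/7.
If it is in chest 3 (prior 2/7): the guide has no choice, probability 1; weight (2/7)·1 = 2/7.
The weights sum to 4/7.
So P(the ruby in chest 2 | the guide opened chest 1) = (2/7) / (4/7) = 1/2.

1/2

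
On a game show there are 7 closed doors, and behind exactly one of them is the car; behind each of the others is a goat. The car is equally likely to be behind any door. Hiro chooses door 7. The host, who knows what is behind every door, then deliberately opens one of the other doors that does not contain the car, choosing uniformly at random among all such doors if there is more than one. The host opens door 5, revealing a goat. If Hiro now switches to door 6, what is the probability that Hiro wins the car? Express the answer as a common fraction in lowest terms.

6/35

Condition on the true location of the car.
If it is behind any of doors 1, 2, 3, 4, and 6 (prior 1/7 each): the host has 5 equally likely choices, so probability 1/5; weight (1/7)·(1/5) = 1/35 each.
If it is behind door 5 (prior 1/7): the host opened door 5, so this case is ruled out; weight (1/7)·0 = 0.
If it is behind door 7 (prior 1/7): the host has 6 equally likely choices, so probability 1/6; weight (1/7)·(1/6) = 1/42.
The weights sum to 1/6.
So P(the car behind door 6 | the host opened door 5) = (1/35) / (1/6) = 6/35.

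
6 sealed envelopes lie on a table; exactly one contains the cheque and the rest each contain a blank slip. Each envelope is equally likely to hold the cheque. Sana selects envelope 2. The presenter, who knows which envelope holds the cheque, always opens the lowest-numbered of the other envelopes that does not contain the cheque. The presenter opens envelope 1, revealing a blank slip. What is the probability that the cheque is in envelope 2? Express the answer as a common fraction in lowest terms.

Apply Bayes' rule, conditioning on where the cheque actually is.
If it is in envelope 1 (prior 1/6): the presenter opened envelope 1, so this case is ruled out; weight (1/6)·0 = 0.
If it is in any of envelopes 2, 3, 4, 5, and 6 (prior 1/6 each): envelope 1 is the lowest-numbered option available, probability 1; weight (1/6)·1 = 1/6 each.
The weights sum to 5/6.
So P(the cheque in envelope 2 | the presenter opened envelope 1) = (1/6) / (5/6) = 1/5.

1/5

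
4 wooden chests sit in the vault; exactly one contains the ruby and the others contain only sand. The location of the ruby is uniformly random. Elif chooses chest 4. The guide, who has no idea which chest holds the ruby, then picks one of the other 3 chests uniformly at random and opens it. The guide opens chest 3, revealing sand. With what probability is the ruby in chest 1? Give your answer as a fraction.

Because the guide chose which chest to open without knowing where the ruby is, the choice is independent of the prize location. Learning that chest 3 does not hold the ruby simply rules out that one location and leaves the remaining 3 chests still equally likely by symmetry.
So P(the ruby in chest 1) = 1/3.

1/3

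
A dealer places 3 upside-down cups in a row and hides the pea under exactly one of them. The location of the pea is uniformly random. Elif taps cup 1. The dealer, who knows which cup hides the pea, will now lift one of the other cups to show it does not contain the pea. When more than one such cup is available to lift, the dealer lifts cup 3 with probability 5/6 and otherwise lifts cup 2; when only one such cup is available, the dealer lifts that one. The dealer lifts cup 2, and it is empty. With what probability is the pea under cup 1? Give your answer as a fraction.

Condition on the true location of the pea.
If it is under cup 1 (prior 1/3): cup 3 is available but not opened, probability 1/6; weight (1/3)·(1/6) = 1/18.
If it is under cup 2 (prior 1/3): the dealer opened cup 2, so this case is ruled out; weight (1/3)·0 = 0.
If it is under cup 3 (prior 1/3): only cup 2 is available, probability 1; weight (1/3)·1 = 1/3.
The weights sum to 7/18.
So P(the pea under cup 1 | the dealer opened cup 2) = (1/18) / (7/18) = 1/7.

1/7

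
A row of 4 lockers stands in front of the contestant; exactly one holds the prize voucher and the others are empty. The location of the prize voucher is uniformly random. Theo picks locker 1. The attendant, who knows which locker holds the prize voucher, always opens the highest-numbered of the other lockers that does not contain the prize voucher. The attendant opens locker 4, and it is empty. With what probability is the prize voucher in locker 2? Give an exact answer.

1/3

Condition on the true location of the prize voucher.
If it is in any of lockers 1, 2, and 3 (prior 1/4 each): locker 4 is the highest-numbered option available, probability 1; weight (1/4)·1 = 1/4 each.
If it is in locker 4 (prior 1/4): the attendant opened locker 4, so this case is ruled out; weight (1/4)·0 = 0.
The weights sum to 3/4.
So P(the prize voucher in locker 2 | the attendant opened locker 4) = (1/4) / (3/4) = 1/3.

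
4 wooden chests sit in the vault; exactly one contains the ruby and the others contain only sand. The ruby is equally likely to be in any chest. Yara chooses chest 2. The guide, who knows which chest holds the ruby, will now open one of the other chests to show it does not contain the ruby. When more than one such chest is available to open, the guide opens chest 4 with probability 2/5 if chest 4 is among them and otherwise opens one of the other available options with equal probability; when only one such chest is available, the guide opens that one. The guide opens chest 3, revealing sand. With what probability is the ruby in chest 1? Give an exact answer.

3/7

Apply Bayes' rule, conditioning on where the ruby actually is.
If it is in chest 1 (prior 1/4): chest 4 is available but not opened, probability 3/5; weight (1/4)·(3/5) = 3/20.
If it is in chest 2 (prior 1/4): chest 4 is available but not opened; chest 3 gets probability (1 − 2/5)/2 = 3/10; weight (1/4)·(3/10) = 3/40.
If it is in chest 3 (prior 1/4): the guide opened chest 3, so this case is ruled out; weight (1/4)·0 = 0.
If it is in chest 4 (prior 1/4): chest 4 holds the prize so is unavailable; the guide chooses uniformly among the 2 others, probability 1/2; weight (1/4)·(1/2) = 1/8.
The weights sum to 7/20.
So P(the ruby in chest 1 | the guide opened chest 3) = (3/20) / (7/20) = 3/7.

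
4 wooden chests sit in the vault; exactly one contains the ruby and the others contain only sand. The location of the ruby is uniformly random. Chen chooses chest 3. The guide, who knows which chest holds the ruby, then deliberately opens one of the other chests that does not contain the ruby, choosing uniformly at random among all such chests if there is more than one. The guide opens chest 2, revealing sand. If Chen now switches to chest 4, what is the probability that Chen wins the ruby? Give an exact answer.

3/8

Condition on the true location of the ruby.
If it is in either of chests 1 and 4 (prior 1/4 each): the guide has 2 equally likely choices, so probability 1/2; weight (1/4)·(1/2) = 1/8 each.
If it is in chest 2 (prior 1/4): the guide opened chest 2, so this case is ruled out; weight (1/4)·0 = 0.
If it is in chest 3 (prior 1/4): the guide has 3 equally likely choices, so probability 1/3; weight (1/4)·(1/3) = 1/12.
The weights sum to 1/3.
So P(the ruby in chest 4 | the guide opened chest 2) = (1/8) / (1/3) = 3/8.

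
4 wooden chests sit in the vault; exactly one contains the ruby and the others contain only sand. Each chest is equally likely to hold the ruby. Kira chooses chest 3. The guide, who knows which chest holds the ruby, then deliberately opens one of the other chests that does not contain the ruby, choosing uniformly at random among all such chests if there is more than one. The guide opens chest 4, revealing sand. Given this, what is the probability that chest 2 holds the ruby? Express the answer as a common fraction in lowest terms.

Apply Bayes' rule, conditioning on where the ruby actually is.
If it is in either of chests 1 and 2 (prior 1/4 each): the guide has 2 equally likely choices, so probability 1/2; weight (1/4)·(1/2) = 1/8 each.
If it is in chest 3 (prior 1/4): the guide has 3 equally likely choices, so probability 1/3; weight (1/4)·(1/3) = 1/12.
If it is in chest 4 (prior 1/4): the guide opened chest 4, so this case is ruled out; weight (1/4)·0 = 0.
The weights sum to 1/3.
So P(the ruby in chest 2 | the guide opened chest 4) = (1/8) / (1/3) = 3/8.

3/8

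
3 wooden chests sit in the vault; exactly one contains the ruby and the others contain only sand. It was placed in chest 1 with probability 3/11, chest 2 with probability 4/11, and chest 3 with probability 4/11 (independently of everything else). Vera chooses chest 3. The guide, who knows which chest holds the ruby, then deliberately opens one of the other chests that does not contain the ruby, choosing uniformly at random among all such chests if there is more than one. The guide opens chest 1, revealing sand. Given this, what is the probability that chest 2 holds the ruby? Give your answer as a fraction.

Apply Bayes' rule, conditioning on where the ruby actually is.
If it is in chest 1 (prior 3/11): the guide opened chest 1, so this case is ruled out; weight (3/11)·0 = 0.
If it is in chest 2 (prior 4/11): the guide has no choice, probability 1; weight (4/11)·1 = 4/11.
If it is in chest 3 (prior 4/11): the guide has 2 equally likely choices, so probability 1/2; weight (4/11)·(1/2) = 2/11.
The weights sum to 6/11.
So P(the ruby in chest 2 | the guide opened chest 1) = (4/11) / (6/11) = 2/3.

2/3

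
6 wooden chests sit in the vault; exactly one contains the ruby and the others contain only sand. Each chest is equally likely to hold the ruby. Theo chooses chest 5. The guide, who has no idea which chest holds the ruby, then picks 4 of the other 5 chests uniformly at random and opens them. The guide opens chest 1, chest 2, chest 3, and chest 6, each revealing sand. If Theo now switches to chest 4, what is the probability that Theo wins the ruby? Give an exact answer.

1/2

Apply Bayes' rule, conditioning on where the ruby actually is.
If it is in any of chests 1, 2, 3, and 6 (prior 1/6 each): that chest was opened and seen not to hold the prize — ruled out; weight (1/6)·0 = 0 each.
If it is in either of chests 4 and 5 (prior 1/6 each): the guide picks exactly this set with probability 1/5 regardless, and none is the prize; weight (1/6)·(1/5) = 1/30 each.
The weights sum to 1/15.
So P(the ruby in chest 4 | the guide opened chest 1, chest 2, chest 3, and chest 6) = (1/30) / (1/15) = 1/2.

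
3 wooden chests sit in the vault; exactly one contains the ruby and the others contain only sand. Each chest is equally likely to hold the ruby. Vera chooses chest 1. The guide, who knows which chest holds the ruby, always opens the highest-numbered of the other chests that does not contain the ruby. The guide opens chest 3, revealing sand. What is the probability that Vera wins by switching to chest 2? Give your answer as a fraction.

Consider each possible location of the ruby in turn.
If it is in either of chests 1 and 2 (prior 1/3 each): chest 3 is the highest-numbered option available, probability 1; weight (1/3)·1 = 1/3 each.
If it is in chest 3 (prior 1/3): the guide opened chest 3, so this case is ruled out; weight (1/3)·0 = 0.
The weights sum to 2/3.
So P(the ruby in chest 2 | the guide opened chest 3) = (1/3) / (2/3) = 1/2.

1/2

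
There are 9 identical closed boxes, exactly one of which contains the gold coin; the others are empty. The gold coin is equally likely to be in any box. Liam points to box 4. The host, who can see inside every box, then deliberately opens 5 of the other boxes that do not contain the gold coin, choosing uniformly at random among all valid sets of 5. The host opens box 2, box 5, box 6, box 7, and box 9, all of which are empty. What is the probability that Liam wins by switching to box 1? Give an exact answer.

8/27

Condition on the true location of the gold coin.
If it is in any of boxes 1, 3, and 8 (prior 1/9 each): the host has 21 equally likely choices, so probability 1/21; weight (1/9)·(1/21) = 1/189 each.
If it is in any of boxes 2, 5, 6, 7, and 9 (prior 1/9 each): that box was opened and seen not to hold the prize — ruled out; weight (1/9)·0 = 0 each.
If it is in box 4 (prior 1/9): the host has 56 equally likely choices, so probability 1/56; weight (1/9)·(1/56) = 1/504.
The weights sum to 1/56.
So P(the gold coin in box 1 | the host opened box 2, box 5, box 6, box 7, and box 9) = (1/189) / (1/56) = 8/27.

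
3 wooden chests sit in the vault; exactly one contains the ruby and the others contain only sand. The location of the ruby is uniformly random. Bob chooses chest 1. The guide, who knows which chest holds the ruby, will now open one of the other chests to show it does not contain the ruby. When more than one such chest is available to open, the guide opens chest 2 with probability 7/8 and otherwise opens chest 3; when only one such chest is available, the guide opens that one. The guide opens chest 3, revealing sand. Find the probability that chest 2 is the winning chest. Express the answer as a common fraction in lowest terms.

Condition on the true location of the ruby.
If it is in chest 1 (prior 1/3): chest 2 is available but not opened, probability 1/8; weight (1/3)·(1/8) = 1/24.
If it is in chest 2 (prior 1/3): only chest 3 is available, probability 1; weight (1/3)·1 = 1/3.
If it is in chest 3 (prior 1/3): the guide opened chest 3, so this case is ruled out; weight (1/3)·0 = 0.
The weights sum to 3/8.
So P(the ruby in chest 2 | the guide opened chest 3) = (1/3) / (3/8) = 8/9.

8/9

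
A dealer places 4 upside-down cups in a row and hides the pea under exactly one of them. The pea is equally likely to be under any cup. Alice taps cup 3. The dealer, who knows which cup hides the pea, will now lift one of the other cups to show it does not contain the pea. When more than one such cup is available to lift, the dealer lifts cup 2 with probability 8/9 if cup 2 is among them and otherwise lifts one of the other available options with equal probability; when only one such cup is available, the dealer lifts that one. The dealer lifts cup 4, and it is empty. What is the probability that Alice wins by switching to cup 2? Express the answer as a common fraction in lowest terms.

3/4

Apply Bayes' rule, conditioning on where the pea actually is.
If it is under cup 1 (prior 1/4): cup 2 is available but not opened, probability 1/9; weight (1/4)·(1/9) = 1/36.
If it is under cup 2 (prior 1/4): cup 2 holds the prize so is unavailable; the dealer chooses uniformly among the 2 others, probability 1/2; weight (1/4)·(1/2) = 1/8.
If it is under cup 3 (prior 1/4): cup 2 is available but not opened; cup 4 gets probability (1 − 8/9)/2 = 1/18; weight (1/4)·(1/18) = 1/72.
If it is under cup 4 (prior 1/4): the dealer opened cup 4, so this case is ruled out; weight (1/4)·0 = 0.
The weights sum to 1/6.
So P(the pea under cup 2 | the dealer opened cup 4) = (1/8) / (1/6) = 3/4.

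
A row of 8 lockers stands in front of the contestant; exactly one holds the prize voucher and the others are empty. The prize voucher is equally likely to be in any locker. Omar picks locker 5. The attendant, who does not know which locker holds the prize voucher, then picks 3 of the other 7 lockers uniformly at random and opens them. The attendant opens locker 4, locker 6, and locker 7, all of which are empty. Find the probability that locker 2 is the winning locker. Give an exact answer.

1/5

Because the attendant chose which lockers to open without knowing where the prize voucher is, the choice is independent of the prize location. Learning that none of the 3 opened lockers holds the prize voucher simply rules out those 3 locations and leaves the remaining 5 lockers still equally likely by symmetry.
So P(the prize voucher in locker 2) = 1/5.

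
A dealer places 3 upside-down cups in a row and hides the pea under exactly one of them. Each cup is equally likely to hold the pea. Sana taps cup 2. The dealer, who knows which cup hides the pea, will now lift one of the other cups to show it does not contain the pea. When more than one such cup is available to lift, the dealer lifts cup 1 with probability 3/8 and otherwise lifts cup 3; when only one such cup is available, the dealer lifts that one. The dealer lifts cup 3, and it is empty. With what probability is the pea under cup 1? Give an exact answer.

8/13

Apply Bayes' rule, conditioning on where the pea actually is.
If it is under cup 1 (prior 1/3): only cup 3 is available, probability 1; weight (1/3)·1 = 1/3.
If it is under cup 2 (prior 1/3): cup 1 is available but not opened, probability 5/8; weight (1/3)·(5/8) = 5/24.
If it is under cup 3 (prior 1/3): the dealer opened cup 3, so this case is ruled out; weight (1/3)·0 = 0.
The weights sum to 13/24.
So P(the pea under cup 1 | the dealer opened cup 3) = (1/3) / (13/24) = 8/13.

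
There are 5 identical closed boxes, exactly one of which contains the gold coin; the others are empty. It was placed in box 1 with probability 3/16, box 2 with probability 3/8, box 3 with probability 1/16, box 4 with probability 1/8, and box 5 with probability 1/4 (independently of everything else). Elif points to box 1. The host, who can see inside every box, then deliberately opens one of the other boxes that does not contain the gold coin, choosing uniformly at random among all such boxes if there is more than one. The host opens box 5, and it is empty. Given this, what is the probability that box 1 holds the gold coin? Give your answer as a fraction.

1/5

Condition on the true location of the gold coin.
If it is in box 1 (prior 3/16): the host has 4 equally likely choices, so probability 1/4; weight (3/16)·(1/4) = 3/64.
If it is in box 2 (prior 3/8): the host has 3 equally likely choices, so probability 1/3; weight (3/8)·(1/3) = 1/8.
If it is in box 3 (prior 1/16): the host has 3 equally likely choices, so probability 1/3; weight (1/16)·(1/3) = 1/48.
If it is in box 4 (prior 1/8): the host has 3 equally likely choices, so probability 1/3; weight (1/8)·(1/3) = 1/24.
If it is in box 5 (prior 1/4): the host opened box 5, so this case is ruled out; weight (1/4)·0 = 0.
The weights sum to 15/64.
So P(the gold coin in box 1 | the host opened box 5) = (3/64) / (15/64) = 1/5.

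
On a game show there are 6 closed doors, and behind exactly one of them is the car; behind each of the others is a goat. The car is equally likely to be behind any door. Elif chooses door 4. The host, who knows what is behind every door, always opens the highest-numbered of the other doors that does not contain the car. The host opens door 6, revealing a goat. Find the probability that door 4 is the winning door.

Apply Bayes' rule, conditioning on where the car actually is.
If it is behind any of doors 1, 2, 3, 4, and 5 (prior 1/6 each): door 6 is the highest-numbered option available, probability 1; weight (1/6)·1 = 1/6 each.
If it is behind door 6 (prior 1/6): the host opened door 6, so this case is ruled out; weight (1/6)·0 = 0.
The weights sum to 5/6.
So P(the car behind door 4 | the host opened door 6) = (1/6) / (5/6) = 1/5.

1/5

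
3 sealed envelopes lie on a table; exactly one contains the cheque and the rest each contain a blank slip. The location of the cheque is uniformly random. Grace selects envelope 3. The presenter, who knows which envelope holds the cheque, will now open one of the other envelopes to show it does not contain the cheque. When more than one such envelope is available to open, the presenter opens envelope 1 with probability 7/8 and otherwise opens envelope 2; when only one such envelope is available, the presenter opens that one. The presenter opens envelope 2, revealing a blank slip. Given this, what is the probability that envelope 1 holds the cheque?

8/9

Condition on the true location of the cheque.
If it is in envelope 1 (prior 1/3): only envelope 2 is available, probability 1; weight (1/3)·1 = 1/3.
If it is in envelope 2 (prior 1/3): the presenter opened envelope 2, so this case is ruled out; weight (1/3)·0 = 0.
If it is in envelope 3 (prior 1/3): envelope 1 is available but not opened, probability 1/8; weight (1/3)·(1/8) = 1/24.
The weights sum to 3/8.
So P(the cheque in envelope 1 | the presenter opened envelope 2) = (1/3) / (3/8) = 8/9.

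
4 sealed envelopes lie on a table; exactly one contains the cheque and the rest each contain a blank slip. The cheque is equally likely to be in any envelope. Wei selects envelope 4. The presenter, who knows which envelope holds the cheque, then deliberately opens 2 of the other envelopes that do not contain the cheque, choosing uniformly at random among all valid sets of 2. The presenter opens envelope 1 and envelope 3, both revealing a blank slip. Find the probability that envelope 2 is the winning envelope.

Consider each possible location of the cheque in turn.
If it is in either of envelopes 1 and 3 (prior 1/4 each): that envelope was opened and seen not to hold the prize — ruled out; weight (1/4)·0 = 0 each.
If it is in envelope 2 (prior 1/4): the presenter has no choice, probability 1; weight (1/4)·1 = 1/4.
If it is in envelope 4 (prior 1/4): the presenter has 3 equally likely choices, so probability 1/3; weight (1/4)·(1/3) = 1/12.
The weights sum to 1/3.
So P(the cheque in envelope 2 | the presenter opened envelope 1 and envelope 3) = (1/4) / (1/3) = 3/4.

3/4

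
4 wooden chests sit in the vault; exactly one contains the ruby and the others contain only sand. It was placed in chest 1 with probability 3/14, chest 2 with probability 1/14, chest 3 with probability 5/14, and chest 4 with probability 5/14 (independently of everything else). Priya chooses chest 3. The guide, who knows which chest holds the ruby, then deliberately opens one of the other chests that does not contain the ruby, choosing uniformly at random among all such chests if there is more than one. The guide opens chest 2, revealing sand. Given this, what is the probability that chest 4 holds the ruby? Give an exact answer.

15/34

Apply Bayes' rule, conditioning on where the ruby actually is.
If it is in chest 1 (prior 3/14): the guide has 2 equally likely choices, so probability 1/2; weight (3/14)·(1/2) = 3/28.
If it is in chest 2 (prior 1/14): the guide opened chest 2, so this case is ruled out; weight (1/14)·0 = 0.
If it is in chest 3 (prior 5/14): the guide has 3 equally likely choices, so probability 1/3; weight (5/14)·(1/3) = 5/42.
If it is in chest 4 (prior 5/14): the guide has 2 equally likely choices, so probability 1/2; weight (5/14)·(1/2) = 5/28.
The weights sum to 17/42.
So P(the ruby in chest 4 | the guide opened chest 2) = (5/28) / (17/42) = 15/34.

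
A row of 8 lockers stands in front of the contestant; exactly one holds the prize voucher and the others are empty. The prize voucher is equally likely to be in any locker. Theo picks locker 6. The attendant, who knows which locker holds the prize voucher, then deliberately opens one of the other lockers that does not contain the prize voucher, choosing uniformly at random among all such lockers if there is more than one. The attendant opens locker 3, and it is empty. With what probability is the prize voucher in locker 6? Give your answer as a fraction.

Consider each possible location of the prize voucher in turn.
If it is in any of lockers 1, 2, 4, 5, 7, and 8 (prior 1/8 each): the attendant has 6 equally likely choices, so probability 1/6; weight (1/8)·(1/6) = 1/48 each.
If it is in locker 3 (prior 1/8): the attendant opened locker 3, so this case is ruled out; weight (1/8)·0 = 0.
If it is in locker 6 (prior 1/8): the attendant has 7 equally likely choices, so probability 1/7; weight (1/8)·(1/7) = 1/56.
The weights sum to 1/7.
So P(the prize voucher in locker 6 | the attendant opened locker 3) = (1/56) / (1/7) = 1/8.

1/8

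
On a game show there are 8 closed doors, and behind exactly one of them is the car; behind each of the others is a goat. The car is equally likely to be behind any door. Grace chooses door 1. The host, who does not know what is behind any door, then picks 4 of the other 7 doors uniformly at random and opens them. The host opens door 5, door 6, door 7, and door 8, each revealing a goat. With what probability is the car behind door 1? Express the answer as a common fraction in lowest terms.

1/4

Condition on the true location of the car.
If it is behind any of doors 1, 2, 3, and 4 (prior 1/8 each): the host picks exactly this set with probability 1/35 regardless, and none is the prize; weight (1/8)·(1/35) = 1/280 each.
If it is behind any of doors 5, 6, 7, and 8 (prior 1/8 each): that door was opened and seen not to hold the prize — ruled out; weight (1/8)·0 = 0 each.
The weights sum to 1/70.
So P(the car behind door 1 | the host opened door 5, door 6, door 7, and door 8) = (1/280) / (1/70) = 1/4.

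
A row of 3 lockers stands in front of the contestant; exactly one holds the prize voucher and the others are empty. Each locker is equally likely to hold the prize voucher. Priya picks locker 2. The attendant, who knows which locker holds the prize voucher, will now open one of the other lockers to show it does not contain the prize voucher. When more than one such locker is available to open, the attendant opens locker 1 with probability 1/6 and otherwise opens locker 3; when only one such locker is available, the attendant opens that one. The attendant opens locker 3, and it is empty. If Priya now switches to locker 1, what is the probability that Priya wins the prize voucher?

6/11

Apply Bayes' rule, conditioning on where the prize voucher actually is.
If it is in locker 1 (prior 1/3): only locker 3 is available, probability 1; weight (1/3)·1 = 1/3.
If it is in locker 2 (prior 1/3): locker 1 is available but not opened, probability 5/6; weight (1/3)·(5/6) = 5/18.
If it is in locker 3 (prior 1/3): the attendant opened locker 3, so this case is ruled out; weight (1/3)·0 = 0.
The weights sum to 11/18.
So P(the prize voucher in locker 1 | the attendant opened locker 3) = (1/3) / (11/18) = 6/11.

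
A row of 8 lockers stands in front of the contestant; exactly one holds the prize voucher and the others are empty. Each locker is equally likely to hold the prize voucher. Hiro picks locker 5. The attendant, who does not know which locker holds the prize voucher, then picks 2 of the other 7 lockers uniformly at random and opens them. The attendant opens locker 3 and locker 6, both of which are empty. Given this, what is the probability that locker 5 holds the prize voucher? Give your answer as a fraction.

Apply Bayes' rule, conditioning on where the prize voucher actually is.
If it is in any of lockers 1, 2, 4, 5, 7, and 8 (prior 1/8 each): the attendant picks exactly this set with probability 1/21 regardless, and none is the prize; weight (1/8)·(1/21) = 1/168 each.
If it is in either of lockers 3 and 6 (prior 1/8 each): that locker was opened and seen not to hold the prize — ruled out; weight (1/8)·0 = 0 each.
The weights sum to 1/28.
So P(the prize voucher in locker 5 | the attendant opened locker 3 and locker 6) = (1/168) / (1/28) = 1/6.

1/6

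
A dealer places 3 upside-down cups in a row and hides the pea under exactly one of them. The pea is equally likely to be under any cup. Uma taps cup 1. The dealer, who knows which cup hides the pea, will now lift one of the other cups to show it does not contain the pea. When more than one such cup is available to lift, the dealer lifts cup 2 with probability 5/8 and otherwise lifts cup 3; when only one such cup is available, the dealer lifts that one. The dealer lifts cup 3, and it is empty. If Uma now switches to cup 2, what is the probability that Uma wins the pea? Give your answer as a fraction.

Condition on the true location of the pea.
If it is under cup 1 (prior 1/3): cup 2 is available but not opened, probability 3/8; weight (1/3)·(3/8) = 1/8.
If it is under cup 2 (prior 1/3): only cup 3 is available, probability 1; weight (1/3)·1 = 1/3.
If it is under cup 3 (prior 1/3): the dealer opened cup 3, so this case is ruled out; weight (1/3)·0 = 0.
The weights sum to 11/24.
So P(the pea under cup 2 | the dealer opened cup 3) = (1/3) / (11/24) = 8/11.

8/11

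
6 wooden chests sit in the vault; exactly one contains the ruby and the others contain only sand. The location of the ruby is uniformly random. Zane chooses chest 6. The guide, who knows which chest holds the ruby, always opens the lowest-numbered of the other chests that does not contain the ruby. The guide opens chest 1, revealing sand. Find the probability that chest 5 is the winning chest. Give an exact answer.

1/5

Consider each possible location of the ruby in turn.
If it is in chest 1 (prior 1/6): the guide opened chest 1, so this case is ruled out; weight (1/6)·0 = 0.
If it is in any of chests 2, 3, 4, 5, and 6 (prior 1/6 each): chest 1 is the lowest-numbered option available, probability 1; weight (1/6)·1 = 1/6 each.
The weights sum to 5/6.
So P(the ruby in chest 5 | the guide opened chest 1) = (1/6) / (5/6) = 1/5.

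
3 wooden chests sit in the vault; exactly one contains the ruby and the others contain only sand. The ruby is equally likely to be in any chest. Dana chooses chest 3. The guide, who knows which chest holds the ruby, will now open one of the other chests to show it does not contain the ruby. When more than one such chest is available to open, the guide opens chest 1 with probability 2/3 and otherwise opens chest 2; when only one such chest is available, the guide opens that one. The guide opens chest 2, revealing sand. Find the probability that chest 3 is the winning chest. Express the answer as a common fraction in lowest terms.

1/4

Consider each possible location of the ruby in turn.
If it is in chest 1 (prior 1/3): only chest 2 is available, probability 1; weight (1/3)·1 = 1/3.
If it is in chest 2 (prior 1/3): the guide opened chest 2, so this case is ruled out; weight (1/3)·0 = 0.
If it is in chest 3 (prior 1/3): chest 1 is available but not opened, probability 1/3; weight (1/3)·(1/3) = 1/9.
The weights sum to 4/9.
So P(the ruby in chest 3 | the guide opened chest 2) = (1/9) / (4/9) = 1/4.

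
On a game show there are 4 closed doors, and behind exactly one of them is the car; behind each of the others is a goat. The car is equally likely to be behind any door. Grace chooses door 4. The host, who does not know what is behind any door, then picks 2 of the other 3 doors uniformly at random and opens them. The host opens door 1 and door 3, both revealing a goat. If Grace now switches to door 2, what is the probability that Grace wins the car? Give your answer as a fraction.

Condition on the true location of the car.
If it is behind either of doors 1 and 3 (prior 1/4 each): that door was opened and seen not to hold the prize — ruled out; weight (1/4)·0 = 0 each.
If it is behind either of doors 2 and 4 (prior 1/4 each): the host picks exactly this set with probability 1/3 regardless, and none is the prize; weight (1/4)·(1/3) = 1/12 each.
The weights sum to 1/6.
So P(the car behind door 2 | the host opened door 1 and door 3) = (1/12) / (1/6) = 1/2.

1/2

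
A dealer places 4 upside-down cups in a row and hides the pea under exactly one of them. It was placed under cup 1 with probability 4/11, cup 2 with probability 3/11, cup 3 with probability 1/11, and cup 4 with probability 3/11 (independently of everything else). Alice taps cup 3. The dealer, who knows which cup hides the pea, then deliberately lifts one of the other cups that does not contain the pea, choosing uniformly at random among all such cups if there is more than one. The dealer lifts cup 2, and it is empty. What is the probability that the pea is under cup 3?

Consider each possible location of the pea in turn.
If it is under cup 1 (prior 4/11): the dealer has 2 equally likely choices, so probability 1/2; weight (4/11)·(1/2) = 2/11.
If it is under cup 2 (prior 3/11): the dealer opened cup 2, so this case is ruled out; weight (3/11)·0 = 0.
If it is under cup 3 (prior 1/11): the dealer has 3 equally likely choices, so probability 1/3; weight (1/11)·(1/3) = 1/33.
If it is under cup 4 (prior 3/11): the dealer has 2 equally likely choices, so probability 1/2; weight (3/11)·(1/2) = 3/22.
The weights sum to 23/66.
So P(the pea under cup 3 | the dealer opened cup 2) = (1/33) / (23/66) = 2/23.

2/23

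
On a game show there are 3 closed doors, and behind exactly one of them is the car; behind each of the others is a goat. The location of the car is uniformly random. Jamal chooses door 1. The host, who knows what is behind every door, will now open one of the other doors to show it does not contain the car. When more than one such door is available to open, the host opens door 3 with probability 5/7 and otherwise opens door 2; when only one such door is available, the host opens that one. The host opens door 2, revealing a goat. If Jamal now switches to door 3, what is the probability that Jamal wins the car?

Condition on the true location of the car.
If it is behind door 1 (prior 1/3): door 3 is available but not opened, probability 2/7; weight (1/3)·(2/7) = 2/21.
If it is behind door 2 (prior 1/3): the host opened door 2, so this case is ruled out; weight (1/3)·0 = 0.
If it is behind door 3 (prior 1/3): only door 2 is available, probability 1; weight (1/3)·1 = 1/3.
The weights sum to 3/7.
So P(the car behind door 3 | the host opened door 2) = (1/3) / (3/7) = 7/9.

7/9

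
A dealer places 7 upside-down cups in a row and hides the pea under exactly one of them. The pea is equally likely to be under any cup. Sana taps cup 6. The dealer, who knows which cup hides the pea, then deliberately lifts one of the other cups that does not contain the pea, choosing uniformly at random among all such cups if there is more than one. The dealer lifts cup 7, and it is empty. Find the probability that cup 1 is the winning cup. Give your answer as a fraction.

Consider each possible location of the pea in turn.
If it is under any of cups 1, 2, 3, 4, and 5 (prior 1/7 each): the dealer has 5 equally likely choices, so probability 1/5; weight (1/7)·(1/5) = 1/35 each.
If it is under cup 6 (prior 1/7): the dealer has 6 equally likely choices, so probability 1/6; weight (1/7)·(1/6) = 1/42.
If it is under cup 7 (prior 1/7): the dealer opened cup 7, so this case is ruled out; weight (1/7)·0 = 0.
The weights sum to 1/6.
So P(the pea under cup 1 | the dealer opened cup 7) = (1/35) / (1/6) = 6/35.

6/35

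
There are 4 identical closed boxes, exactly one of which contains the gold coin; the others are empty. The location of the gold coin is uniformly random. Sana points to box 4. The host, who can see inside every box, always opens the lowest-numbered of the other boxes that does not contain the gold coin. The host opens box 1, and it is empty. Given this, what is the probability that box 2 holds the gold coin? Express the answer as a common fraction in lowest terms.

Apply Bayes' rule, conditioning on where the gold coin actually is.
If it is in box 1 (prior 1/4): the host opened box 1, so this case is ruled out; weight (1/4)·0 = 0.
If it is in any of boxes 2, 3, and 4 (prior 1/4 each): box 1 is the lowest-numbered option available, probability 1; weight (1/4)·1 = 1/4 each.
The weights sum to 3/4.
So P(the gold coin in box 2 | the host opened box 1) = (1/4) / (3/4) = 1/3.

1/3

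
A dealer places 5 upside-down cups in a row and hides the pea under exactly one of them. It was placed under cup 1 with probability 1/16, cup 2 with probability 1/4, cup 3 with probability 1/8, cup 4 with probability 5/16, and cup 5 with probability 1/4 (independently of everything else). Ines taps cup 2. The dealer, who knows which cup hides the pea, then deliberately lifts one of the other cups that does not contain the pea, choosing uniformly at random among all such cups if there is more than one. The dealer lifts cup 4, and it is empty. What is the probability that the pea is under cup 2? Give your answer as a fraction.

3/10

Consider each possible location of the pea in turn.
If it is under cup 1 (prior 1/16): the dealer has 3 equally likely choices, so probability 1/3; weight (1/16)·(1/3) = 1/48.
If it is under cup 2 (prior 1/4): the dealer has 4 equally likely choices, so probability 1/4; weight (1/4)·(1/4) = 1/16.
If it is under cup 3 (prior 1/8): the dealer has 3 equally likely choices, so probability 1/3; weight (1/8)·(1/3) = 1/24.
If it is under cup 4 (prior 5/16): the dealer opened cup 4, so this case is ruled out; weight (5/16)·0 = 0.
If it is under cup 5 (prior 1/4): the dealer has 3 equally likely choices, so probability 1/3; weight (1/4)·(1/3) = 1/12.
The weights sum to 5/24.
So P(the pea under cup 2 | the dealer opened cup 4) = (1/16) / (5/24) = 3/10.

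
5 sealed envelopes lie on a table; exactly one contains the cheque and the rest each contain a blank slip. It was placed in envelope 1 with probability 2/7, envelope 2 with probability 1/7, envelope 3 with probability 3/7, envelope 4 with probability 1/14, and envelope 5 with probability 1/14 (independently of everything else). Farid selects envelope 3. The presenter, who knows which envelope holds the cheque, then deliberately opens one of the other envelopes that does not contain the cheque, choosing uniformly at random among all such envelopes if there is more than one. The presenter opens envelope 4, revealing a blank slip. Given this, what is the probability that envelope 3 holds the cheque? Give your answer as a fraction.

9/23

Consider each possible location of the cheque in turn.
If it is in envelope 1 (prior 2/7): the presenter has 3 equally likely choices, so probability 1/3; weight (2/7)·(1/3) = 2/21.
If it is in envelope 2 (prior 1/7): the presenter has 3 equally likely choices, so probability 1/3; weight (1/7)·(1/3) = 1/21.
If it is in envelope 3 (prior 3/7): the presenter has 4 equally likely choices, so probability 1/4; weight (3/7)·(1/4) = 3/28.
If it is in envelope 4 (prior 1/14): the presenter opened envelope 4, so this case is ruled out; weight (1/14)·0 = 0.
If it is in envelope 5 (prior 1/14): the presenter has 3 equally likely choices, so probability 1/3; weight (1/14)·(1/3) = 1/42.
The weights sum to 23/84.
So P(the cheque in envelope 3 | the presenter opened envelope 4) = (3/28) / (23/84) = 9/23.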